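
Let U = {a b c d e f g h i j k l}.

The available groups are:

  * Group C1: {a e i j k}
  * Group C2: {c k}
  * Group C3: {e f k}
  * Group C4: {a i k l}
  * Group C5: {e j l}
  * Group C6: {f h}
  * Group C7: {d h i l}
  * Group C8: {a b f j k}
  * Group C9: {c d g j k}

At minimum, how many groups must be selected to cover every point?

C5, C7, C8, and C9 cover everything between them: the union {a, b, c, d, e, f, g, h, i, j, k, l} is all of U.
Only C9 contains g, so C9 is forced; the remaining 7 points need at least 3 more groups (each remaining group adds at most 3) — so at least 4 groups are needed, and 4 is optimal.

4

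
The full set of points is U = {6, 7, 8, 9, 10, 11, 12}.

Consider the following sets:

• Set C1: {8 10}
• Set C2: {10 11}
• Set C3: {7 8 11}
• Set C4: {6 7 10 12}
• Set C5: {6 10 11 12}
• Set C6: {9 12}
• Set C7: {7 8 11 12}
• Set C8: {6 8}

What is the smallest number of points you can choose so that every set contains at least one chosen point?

3

Take H = {8, 11, 12}. Each listed set contains at least one of these, so H is a hitting set of size 3.
The sets C2, C6, C8 are pairwise disjoint, so any hitting set needs a separate point for each — at least 3. Hence 3 is optimal.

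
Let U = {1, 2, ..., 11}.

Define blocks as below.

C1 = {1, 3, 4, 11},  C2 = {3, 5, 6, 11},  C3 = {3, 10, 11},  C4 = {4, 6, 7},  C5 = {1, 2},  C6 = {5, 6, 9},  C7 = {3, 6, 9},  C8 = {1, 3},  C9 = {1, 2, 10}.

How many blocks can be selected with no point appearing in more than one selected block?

3

C3, C4, C5 are pairwise disjoint (C3={3,10,11}; C4={4,6,7}; C5={1,2}).
Every remaining block overlaps one of these, and no 4 of the listed blocks are pairwise disjoint, so 3 is the maximum.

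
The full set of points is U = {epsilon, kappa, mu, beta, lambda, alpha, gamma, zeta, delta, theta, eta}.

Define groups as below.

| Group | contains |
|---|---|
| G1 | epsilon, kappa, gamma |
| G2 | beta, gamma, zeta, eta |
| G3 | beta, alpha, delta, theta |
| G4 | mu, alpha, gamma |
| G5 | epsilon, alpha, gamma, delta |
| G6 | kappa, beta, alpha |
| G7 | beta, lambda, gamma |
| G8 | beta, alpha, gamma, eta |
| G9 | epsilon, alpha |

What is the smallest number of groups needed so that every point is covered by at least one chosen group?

5

G1, G2, G3, G4, and G7 cover everything between them: the union {epsilon, kappa, mu, beta, lambda, alpha, gamma, zeta, delta, theta, eta} is all of U.
No 4 of the 9 groups cover everything (all 126 combinations miss at least one point), so 5 is optimal.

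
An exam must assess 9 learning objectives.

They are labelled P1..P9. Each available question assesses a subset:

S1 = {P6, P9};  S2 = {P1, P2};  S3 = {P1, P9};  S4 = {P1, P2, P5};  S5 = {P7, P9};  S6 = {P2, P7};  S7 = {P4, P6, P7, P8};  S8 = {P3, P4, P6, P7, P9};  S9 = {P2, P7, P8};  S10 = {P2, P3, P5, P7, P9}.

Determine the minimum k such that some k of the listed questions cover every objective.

Take {S3, S7, S10}. Their union is {P1, P2, P3, P4, P5, P6, P7, P8, P9}, which is all 9 objectives.
No 2 of the 10 questions cover everything (all 45 combinations miss at least one objective), so 3 is optimal.

3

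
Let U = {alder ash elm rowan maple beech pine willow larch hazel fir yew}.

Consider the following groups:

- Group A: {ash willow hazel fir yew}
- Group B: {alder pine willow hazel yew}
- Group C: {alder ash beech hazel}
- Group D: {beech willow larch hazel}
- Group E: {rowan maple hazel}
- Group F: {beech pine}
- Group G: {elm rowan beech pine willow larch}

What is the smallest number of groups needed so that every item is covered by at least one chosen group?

4

A and C and E and G together: A ∪ C ∪ E ∪ G = {alder, ash, elm, rowan, maple, beech, pine, willow, larch, hazel, fir, yew} — every item is covered.
No 3 of the 7 groups cover everything (all 35 combinations miss at least one item), so 4 is optimal.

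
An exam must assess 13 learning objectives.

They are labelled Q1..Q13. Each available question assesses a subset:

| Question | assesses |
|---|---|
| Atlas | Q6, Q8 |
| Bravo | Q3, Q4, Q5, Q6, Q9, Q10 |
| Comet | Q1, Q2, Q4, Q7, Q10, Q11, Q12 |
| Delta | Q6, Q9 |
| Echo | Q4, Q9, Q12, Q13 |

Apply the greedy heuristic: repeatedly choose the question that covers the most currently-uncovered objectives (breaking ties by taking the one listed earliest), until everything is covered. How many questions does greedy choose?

Greedy: pick Comet (covers 7 new) → pick Bravo (covers 4 new) → pick Atlas (covers 1 new) → pick Echo (covers 1 new). Total picks: 4.

4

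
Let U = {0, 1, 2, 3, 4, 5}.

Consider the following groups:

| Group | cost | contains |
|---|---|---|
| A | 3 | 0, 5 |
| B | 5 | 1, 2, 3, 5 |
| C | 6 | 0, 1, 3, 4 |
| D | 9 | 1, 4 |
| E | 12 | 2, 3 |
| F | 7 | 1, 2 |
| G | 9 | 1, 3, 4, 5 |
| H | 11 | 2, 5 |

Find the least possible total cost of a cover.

B, C together cover every element (B ∪ C = {0, 1, 2, 3, 4, 5}); total cost 5 + 6 = 11.
The greedy pick B, A, C costs 14; no covering selection beats 11.

11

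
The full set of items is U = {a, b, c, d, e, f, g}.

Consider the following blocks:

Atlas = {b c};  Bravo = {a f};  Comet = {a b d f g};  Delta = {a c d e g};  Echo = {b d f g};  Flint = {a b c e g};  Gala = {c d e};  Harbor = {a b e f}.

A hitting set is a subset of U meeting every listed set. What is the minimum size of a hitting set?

2

H = {c, f} meets every block (each contains at least one member of H), and |H| = 2.
The blocks Bravo, Gala are pairwise disjoint, so any hitting set needs a separate item for each — at least 2. Hence 2 is optimal.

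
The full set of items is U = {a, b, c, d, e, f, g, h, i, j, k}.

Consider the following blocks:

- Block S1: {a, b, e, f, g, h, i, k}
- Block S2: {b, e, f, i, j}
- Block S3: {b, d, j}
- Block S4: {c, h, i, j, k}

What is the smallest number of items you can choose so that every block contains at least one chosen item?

The 2 items {b, i} hit every block.
No single item lies in every block, so at least 2 are needed and 2 is optimal.

2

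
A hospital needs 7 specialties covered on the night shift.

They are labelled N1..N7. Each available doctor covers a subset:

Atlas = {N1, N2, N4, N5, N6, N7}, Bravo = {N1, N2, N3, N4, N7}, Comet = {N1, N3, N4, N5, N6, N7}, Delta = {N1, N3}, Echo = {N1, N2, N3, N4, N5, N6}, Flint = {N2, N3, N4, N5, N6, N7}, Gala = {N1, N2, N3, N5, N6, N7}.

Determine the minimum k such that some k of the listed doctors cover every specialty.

2

Comet and Gala together: Comet ∪ Gala = {N1, N2, N3, N4, N5, N6, N7} — every specialty is covered.
No single doctor has all 7 specialties (the largest, Atlas, has 6), so 2 is optimal.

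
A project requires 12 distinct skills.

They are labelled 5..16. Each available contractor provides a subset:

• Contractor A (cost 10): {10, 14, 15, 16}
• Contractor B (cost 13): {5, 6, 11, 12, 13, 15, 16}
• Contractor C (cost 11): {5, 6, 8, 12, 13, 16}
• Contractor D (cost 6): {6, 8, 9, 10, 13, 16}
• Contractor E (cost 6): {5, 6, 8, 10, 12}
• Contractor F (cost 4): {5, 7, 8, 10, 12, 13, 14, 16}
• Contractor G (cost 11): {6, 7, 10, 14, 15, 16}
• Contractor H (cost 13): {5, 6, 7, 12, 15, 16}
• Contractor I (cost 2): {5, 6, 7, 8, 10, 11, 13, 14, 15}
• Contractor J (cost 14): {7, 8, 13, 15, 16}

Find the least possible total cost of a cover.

12

D, F, I together cover every skill (D ∪ F ∪ I = {5, 6, 7, 8, 9, 10, 11, 12, 13, 14, 15, 16}); total cost 6 + 4 + 2 = 12.
No covering selection has total cost below 12.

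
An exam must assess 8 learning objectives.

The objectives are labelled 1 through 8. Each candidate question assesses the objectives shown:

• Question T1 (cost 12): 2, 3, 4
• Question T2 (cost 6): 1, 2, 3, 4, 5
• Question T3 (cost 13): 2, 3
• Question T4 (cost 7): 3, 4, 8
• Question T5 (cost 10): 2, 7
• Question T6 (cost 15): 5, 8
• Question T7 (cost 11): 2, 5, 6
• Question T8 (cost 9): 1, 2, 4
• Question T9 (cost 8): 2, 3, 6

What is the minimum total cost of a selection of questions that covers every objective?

T2, T4, T5, T9 together cover every objective (T2 ∪ T4 ∪ T5 ∪ T9 = {1, 2, 3, 4, 5, 6, 7, 8}); total cost 6 + 7 + 10 + 8 = 31.
No covering selection has total cost below 31.

31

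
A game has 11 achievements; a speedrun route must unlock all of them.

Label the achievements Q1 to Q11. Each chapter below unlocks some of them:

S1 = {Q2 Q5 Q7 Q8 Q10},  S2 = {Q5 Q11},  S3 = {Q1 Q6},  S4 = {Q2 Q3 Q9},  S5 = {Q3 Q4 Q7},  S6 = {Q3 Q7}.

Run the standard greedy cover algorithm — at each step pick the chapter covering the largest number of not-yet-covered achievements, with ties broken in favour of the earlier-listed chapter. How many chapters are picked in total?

Greedy: pick S1 (covers 5 new) → pick S3 (covers 2 new) → pick S4 (covers 2 new) → pick S2 (covers 1 new) → pick S5 (covers 1 new). Total picks: 5.

5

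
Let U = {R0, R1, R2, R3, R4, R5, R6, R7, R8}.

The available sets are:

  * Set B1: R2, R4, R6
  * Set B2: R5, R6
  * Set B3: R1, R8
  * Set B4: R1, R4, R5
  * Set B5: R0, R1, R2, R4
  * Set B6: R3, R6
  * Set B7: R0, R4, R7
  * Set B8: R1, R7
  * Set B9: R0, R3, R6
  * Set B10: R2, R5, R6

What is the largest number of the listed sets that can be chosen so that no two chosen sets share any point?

B2, B3, B7 are pairwise disjoint (B2={R5,R6}; B3={R1,R8}; B7={R0,R4,R7}).
Every remaining set overlaps one of these, and no 4 of the listed sets are pairwise disjoint, so 3 is the maximum.

3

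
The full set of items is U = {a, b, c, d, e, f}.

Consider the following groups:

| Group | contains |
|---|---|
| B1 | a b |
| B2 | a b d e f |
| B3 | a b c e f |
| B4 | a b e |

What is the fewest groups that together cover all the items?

Take {B2, B3}. Their union is {a, b, c, d, e, f}, which is all 6 items.
No single group has all 6 items (the largest, B2, has 5), so 2 is optimal.

2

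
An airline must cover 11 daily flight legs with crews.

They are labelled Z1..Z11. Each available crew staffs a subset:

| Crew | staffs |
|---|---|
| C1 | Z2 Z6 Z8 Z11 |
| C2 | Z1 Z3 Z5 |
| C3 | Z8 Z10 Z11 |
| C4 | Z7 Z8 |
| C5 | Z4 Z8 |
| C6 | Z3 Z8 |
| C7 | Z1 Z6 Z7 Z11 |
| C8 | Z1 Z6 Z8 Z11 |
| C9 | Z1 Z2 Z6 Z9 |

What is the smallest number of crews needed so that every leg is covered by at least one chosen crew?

5

Take {C2, C3, C5, C7, C9}. Their union is {Z1, Z2, Z3, Z4, Z5, Z6, Z7, Z8, Z9, Z10, Z11}, which is all 11 legs.
No 4 of the 9 crews cover everything (all 126 combinations miss at least one leg), so 5 is optimal.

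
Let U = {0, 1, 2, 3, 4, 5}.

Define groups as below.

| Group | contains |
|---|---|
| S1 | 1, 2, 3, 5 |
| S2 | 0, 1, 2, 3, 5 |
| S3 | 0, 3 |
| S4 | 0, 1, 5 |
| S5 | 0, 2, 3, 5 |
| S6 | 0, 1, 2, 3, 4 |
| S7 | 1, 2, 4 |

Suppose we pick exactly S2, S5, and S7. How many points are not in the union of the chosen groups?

Union of S2, S5, S7 = {0, 1, 2, 3, 4, 5} — that's every point, so 0 are uncovered.

0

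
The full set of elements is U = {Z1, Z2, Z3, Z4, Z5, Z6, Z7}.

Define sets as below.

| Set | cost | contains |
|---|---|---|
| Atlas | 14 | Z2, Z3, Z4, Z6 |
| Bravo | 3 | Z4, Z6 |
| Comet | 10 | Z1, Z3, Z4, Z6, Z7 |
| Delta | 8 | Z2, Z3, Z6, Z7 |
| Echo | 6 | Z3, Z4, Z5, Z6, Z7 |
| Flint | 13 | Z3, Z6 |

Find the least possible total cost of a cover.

Comet, Delta, Echo together cover every element (Comet ∪ Delta ∪ Echo = {Z1, Z2, Z3, Z4, Z5, Z6, Z7}); total cost 10 + 8 + 6 = 24.
No covering selection has total cost below 24.

24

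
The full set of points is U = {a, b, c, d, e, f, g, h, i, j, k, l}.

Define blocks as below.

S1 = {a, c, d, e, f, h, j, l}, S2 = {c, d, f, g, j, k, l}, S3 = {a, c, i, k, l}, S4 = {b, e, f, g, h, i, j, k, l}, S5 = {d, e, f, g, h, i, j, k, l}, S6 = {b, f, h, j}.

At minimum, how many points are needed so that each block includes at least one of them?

Take T = {c, f}. Each listed block contains at least one of these, so T is a hitting set of size 2.
The blocks S3, S6 are pairwise disjoint, so any hitting set needs a separate point for each — at least 2. Hence 2 is optimal.

2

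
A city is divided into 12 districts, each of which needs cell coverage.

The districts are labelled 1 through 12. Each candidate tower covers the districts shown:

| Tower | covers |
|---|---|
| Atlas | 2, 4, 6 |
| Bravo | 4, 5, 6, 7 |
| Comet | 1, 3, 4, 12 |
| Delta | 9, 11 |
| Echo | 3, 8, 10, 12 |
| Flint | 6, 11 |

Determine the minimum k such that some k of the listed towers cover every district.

5

Take {Atlas, Bravo, Comet, Delta, Echo}. Their union is {1, 2, 3, 4, 5, 6, 7, 8, 9, 10, 11, 12}, which is all 12 districts.
No 4 of the 6 towers cover everything (all 15 combinations miss at least one district), so 5 is optimal.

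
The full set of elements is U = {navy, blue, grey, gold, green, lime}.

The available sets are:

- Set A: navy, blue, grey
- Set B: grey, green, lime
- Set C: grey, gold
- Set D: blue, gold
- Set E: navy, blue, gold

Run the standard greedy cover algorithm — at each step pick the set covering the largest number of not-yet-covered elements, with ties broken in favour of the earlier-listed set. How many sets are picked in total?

3

Greedy: pick A (covers 3 new) → pick B (covers 2 new) → pick C (covers 1 new). Total picks: 3.
(The true minimum cover uses only 2 sets, so greedy is not optimal here.)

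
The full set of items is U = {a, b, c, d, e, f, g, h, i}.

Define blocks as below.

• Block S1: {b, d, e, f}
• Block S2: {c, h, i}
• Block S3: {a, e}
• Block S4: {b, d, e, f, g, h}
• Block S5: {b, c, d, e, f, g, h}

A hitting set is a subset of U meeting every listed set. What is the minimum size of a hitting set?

Take T = {e, h}. Each listed block contains at least one of these, so T is a hitting set of size 2.
The blocks S2, S3 are pairwise disjoint, so any hitting set needs a separate item for each — at least 2. Hence 2 is optimal.

2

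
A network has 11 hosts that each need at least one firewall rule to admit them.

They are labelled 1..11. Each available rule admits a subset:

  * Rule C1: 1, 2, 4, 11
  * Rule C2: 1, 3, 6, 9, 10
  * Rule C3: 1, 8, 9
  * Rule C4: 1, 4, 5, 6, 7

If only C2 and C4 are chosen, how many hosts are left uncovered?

3

Union of C2, C4 = {1, 3, 4, 5, 6, 7, 9, 10}.
Not covered: 2, 8, 11 — 3 hosts.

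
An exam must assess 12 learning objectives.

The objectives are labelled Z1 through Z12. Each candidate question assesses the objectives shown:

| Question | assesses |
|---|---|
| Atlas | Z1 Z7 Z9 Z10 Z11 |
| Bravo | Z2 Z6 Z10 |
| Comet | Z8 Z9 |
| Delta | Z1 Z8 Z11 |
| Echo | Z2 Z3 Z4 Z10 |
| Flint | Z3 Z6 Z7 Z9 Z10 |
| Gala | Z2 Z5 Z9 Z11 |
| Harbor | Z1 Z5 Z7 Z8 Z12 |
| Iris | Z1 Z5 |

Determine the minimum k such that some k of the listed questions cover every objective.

4

Echo and Flint and Gala and Harbor together: Echo ∪ Flint ∪ Gala ∪ Harbor = {Z1, Z2, Z3, Z4, Z5, Z6, Z7, Z8, Z9, Z10, Z11, Z12} — every objective is covered.
No 3 of the 9 questions cover everything (all 84 combinations miss at least one objective), so 4 is optimal.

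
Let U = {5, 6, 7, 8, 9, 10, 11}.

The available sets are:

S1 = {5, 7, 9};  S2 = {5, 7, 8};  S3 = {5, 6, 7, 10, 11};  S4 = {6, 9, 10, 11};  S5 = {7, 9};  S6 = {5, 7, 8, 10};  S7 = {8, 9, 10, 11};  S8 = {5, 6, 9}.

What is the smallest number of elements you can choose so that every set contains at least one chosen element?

Take H = {5, 9}. Each listed set contains at least one of these, so H is a hitting set of size 2.
The sets S2, S4 are pairwise disjoint, so any hitting set needs a separate element for each — at least 2. Hence 2 is optimal.

2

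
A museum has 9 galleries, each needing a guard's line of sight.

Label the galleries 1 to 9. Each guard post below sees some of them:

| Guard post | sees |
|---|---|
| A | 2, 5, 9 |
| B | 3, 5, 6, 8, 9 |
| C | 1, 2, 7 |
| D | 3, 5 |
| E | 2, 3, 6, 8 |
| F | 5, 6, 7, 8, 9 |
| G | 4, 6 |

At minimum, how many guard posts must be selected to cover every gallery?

3

Take {B, C, G}. Their union is {1, 2, 3, 4, 5, 6, 7, 8, 9}, which is all 9 galleries.
Only C contains 1, so C is forced; the remaining 6 galleries need at least 2 more guard posts (each remaining guard post adds at most 5) — so at least 3 guard posts are needed, and 3 is optimal.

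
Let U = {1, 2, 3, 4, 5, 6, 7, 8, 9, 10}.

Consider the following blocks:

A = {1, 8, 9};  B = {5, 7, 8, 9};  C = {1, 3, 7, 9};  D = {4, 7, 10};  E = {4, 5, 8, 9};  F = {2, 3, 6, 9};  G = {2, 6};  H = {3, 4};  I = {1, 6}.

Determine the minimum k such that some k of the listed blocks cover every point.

4

B, C, D, and F cover everything between them: the union {1, 2, 3, 4, 5, 6, 7, 8, 9, 10} is all of U.
No 3 of the 9 blocks cover everything (all 84 combinations miss at least one point), so 4 is optimal.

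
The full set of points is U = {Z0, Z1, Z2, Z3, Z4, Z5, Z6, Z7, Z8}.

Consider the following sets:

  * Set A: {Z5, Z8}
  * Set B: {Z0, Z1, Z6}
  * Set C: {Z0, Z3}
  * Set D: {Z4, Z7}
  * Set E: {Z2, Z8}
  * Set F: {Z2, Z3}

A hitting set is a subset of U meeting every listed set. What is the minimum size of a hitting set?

The 4 points {Z3, Z4, Z6, Z8} hit every set.
The sets A, B, D, F are pairwise disjoint, so any hitting set needs a separate point for each — at least 4. Hence 4 is optimal.

4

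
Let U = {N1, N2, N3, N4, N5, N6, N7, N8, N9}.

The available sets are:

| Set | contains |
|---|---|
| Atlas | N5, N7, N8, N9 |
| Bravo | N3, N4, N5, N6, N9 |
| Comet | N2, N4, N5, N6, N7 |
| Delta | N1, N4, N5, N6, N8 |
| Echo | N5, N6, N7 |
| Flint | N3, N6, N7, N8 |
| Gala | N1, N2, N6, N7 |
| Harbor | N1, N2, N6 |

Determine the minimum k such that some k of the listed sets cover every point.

3

Atlas, Bravo, and Harbor cover everything between them: the union {N1, N2, N3, N4, N5, N6, N7, N8, N9} is all of U.
No 2 of the 8 sets cover everything (all 28 combinations miss at least one point), so 3 is optimal.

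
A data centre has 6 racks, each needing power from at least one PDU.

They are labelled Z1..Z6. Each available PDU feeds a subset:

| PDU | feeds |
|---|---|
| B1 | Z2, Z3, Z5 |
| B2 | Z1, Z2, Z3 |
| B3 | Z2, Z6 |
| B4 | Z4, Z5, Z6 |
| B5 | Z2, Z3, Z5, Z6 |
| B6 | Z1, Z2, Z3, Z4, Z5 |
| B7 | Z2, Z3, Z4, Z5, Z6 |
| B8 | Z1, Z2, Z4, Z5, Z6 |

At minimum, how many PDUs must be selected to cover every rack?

B5 and B6 together: B5 ∪ B6 = {Z1, Z2, Z3, Z4, Z5, Z6} — every rack is covered.
No single PDU has all 6 racks (the largest, B6, has 5), so 2 is optimal.

2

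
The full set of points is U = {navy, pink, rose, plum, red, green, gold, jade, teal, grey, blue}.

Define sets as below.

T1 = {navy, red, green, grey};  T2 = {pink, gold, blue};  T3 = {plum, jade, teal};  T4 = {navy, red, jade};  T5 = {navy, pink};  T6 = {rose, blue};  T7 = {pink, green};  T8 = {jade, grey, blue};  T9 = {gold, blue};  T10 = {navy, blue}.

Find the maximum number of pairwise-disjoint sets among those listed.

3

T3, T7, T10 are pairwise disjoint (T3={plum,jade,teal}; T7={pink,green}; T10={navy,blue}).
Every remaining set overlaps one of these, and no 4 of the listed sets are pairwise disjoint, so 3 is the maximum.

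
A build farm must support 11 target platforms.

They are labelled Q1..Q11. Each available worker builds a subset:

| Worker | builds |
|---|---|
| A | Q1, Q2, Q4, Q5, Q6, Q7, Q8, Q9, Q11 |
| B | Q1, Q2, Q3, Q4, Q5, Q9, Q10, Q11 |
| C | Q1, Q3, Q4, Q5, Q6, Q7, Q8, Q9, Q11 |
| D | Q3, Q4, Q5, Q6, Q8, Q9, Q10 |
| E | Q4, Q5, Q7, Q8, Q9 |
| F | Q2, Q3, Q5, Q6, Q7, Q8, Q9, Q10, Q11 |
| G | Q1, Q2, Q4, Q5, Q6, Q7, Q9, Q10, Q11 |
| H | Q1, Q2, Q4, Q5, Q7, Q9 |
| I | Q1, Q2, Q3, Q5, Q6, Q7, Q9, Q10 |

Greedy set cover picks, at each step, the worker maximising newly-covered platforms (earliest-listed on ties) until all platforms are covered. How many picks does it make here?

2

Greedy: pick A (covers 9 new) → pick B (covers 2 new). Total picks: 2.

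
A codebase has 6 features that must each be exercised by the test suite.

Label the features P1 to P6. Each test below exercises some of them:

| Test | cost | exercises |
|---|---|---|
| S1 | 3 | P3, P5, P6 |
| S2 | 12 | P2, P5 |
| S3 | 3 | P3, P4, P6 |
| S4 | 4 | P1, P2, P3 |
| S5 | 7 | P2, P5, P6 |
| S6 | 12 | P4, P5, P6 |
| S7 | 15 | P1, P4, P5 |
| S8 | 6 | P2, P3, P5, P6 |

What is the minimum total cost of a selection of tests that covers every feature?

10

S1, S3, S4 together cover every feature (S1 ∪ S3 ∪ S4 = {P1, P2, P3, P4, P5, P6}); total cost 3 + 3 + 4 = 10.
No covering selection has total cost below 10.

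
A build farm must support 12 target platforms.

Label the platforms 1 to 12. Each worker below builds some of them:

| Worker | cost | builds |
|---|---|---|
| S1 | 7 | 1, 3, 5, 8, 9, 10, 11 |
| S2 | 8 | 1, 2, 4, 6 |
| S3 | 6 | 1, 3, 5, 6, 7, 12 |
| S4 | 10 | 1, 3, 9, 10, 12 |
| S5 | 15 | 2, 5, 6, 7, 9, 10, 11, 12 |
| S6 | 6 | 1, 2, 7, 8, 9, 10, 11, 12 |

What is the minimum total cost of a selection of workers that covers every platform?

S2, S3, S6 together cover every platform (S2 ∪ S3 ∪ S6 = {1, 2, 3, 4, 5, 6, 7, 8, 9, 10, 11, 12}); total cost 8 + 6 + 6 = 20.
No covering selection has total cost below 20.

20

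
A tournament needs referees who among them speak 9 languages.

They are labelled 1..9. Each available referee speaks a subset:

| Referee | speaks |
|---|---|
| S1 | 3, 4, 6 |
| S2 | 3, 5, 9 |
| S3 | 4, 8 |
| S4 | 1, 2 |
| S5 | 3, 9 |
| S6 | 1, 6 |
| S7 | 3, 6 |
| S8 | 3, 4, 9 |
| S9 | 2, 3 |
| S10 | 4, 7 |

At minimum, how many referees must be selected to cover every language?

5

S2 and S3 and S4 and S7 and S10 together: S2 ∪ S3 ∪ S4 ∪ S7 ∪ S10 = {1, 2, 3, 4, 5, 6, 7, 8, 9} — every language is covered.
No 4 of the 10 referees cover everything (all 210 combinations miss at least one language), so 5 is optimal.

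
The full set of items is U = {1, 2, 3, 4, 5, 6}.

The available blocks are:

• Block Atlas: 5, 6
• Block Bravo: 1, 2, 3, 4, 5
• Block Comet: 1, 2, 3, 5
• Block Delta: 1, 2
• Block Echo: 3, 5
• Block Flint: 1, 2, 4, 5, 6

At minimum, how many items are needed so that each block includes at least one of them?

H = {2, 5} meets every block (each contains at least one member of H), and |H| = 2.
The blocks Delta, Echo are pairwise disjoint, so any hitting set needs a separate item for each — at least 2. Hence 2 is optimal.

2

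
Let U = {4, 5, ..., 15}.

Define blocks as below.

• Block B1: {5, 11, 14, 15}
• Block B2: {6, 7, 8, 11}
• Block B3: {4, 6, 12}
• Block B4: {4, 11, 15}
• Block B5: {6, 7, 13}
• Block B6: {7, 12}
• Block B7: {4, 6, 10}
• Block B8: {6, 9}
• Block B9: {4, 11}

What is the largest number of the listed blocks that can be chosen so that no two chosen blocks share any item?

B6, B8, B9 are pairwise disjoint (B6={7,12}; B8={6,9}; B9={4,11}).
Every remaining block overlaps one of these, and no 4 of the listed blocks are pairwise disjoint, so 3 is the maximum.

3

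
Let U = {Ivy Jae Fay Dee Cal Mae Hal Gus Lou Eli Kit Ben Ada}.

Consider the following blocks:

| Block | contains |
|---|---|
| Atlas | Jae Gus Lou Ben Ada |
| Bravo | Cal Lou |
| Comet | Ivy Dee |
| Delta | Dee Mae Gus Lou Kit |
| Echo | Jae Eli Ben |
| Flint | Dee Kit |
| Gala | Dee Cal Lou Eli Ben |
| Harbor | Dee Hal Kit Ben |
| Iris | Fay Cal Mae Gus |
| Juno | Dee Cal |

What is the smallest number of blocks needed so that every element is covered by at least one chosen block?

Take {Atlas, Comet, Gala, Harbor, Iris}. Their union is {Ivy, Jae, Fay, Dee, Cal, Mae, Hal, Gus, Lou, Eli, Kit, Ben, Ada}, which is all 13 elements.
No 4 of the 10 blocks cover everything (all 210 combinations miss at least one element), so 5 is optimal.

5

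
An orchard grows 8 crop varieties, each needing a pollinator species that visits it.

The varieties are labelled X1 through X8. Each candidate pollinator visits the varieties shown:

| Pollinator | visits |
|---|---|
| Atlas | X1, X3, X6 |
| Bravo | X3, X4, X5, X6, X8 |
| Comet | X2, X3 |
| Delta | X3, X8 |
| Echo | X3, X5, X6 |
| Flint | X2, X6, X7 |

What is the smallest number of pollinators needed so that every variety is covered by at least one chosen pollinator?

Atlas and Bravo and Flint together: Atlas ∪ Bravo ∪ Flint = {X1, X2, X3, X4, X5, X6, X7, X8} — every variety is covered.
Only Atlas contains X1, so Atlas is forced; the remaining 5 varieties need at least 2 more pollinators (each remaining pollinator adds at most 3) — so at least 3 pollinators are needed, and 3 is optimal.

3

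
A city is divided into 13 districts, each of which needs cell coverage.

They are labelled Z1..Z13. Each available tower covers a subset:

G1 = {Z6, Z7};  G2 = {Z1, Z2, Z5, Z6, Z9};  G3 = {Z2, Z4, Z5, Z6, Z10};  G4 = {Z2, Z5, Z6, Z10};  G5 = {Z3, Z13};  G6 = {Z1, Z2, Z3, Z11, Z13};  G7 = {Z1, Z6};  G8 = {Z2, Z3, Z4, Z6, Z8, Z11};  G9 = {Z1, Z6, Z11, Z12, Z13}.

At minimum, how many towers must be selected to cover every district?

5

G1 and G2 and G4 and G8 and G9 together: G1 ∪ G2 ∪ G4 ∪ G8 ∪ G9 = {Z1, Z2, Z3, Z4, Z5, Z6, Z7, Z8, Z9, Z10, Z11, Z12, Z13} — every district is covered.
No 4 of the 9 towers cover everything (all 126 combinations miss at least one district), so 5 is optimal.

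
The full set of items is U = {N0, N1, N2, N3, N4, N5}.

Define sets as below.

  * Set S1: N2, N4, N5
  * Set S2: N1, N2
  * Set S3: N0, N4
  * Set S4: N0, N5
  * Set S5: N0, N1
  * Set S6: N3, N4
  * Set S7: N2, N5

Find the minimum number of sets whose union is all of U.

Take {S1, S5, S6}. Their union is {N0, N1, N2, N3, N4, N5}, which is all 6 items.
Only S6 contains N3, so S6 is forced; the remaining 4 items need at least 2 more sets (each remaining set adds at most 2) — so at least 3 sets are needed, and 3 is optimal.

3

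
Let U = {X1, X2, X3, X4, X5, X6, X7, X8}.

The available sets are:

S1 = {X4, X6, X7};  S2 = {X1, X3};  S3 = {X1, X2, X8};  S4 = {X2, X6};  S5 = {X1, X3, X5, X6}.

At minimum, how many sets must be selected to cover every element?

3

S1 and S3 and S5 together: S1 ∪ S3 ∪ S5 = {X1, X2, X3, X4, X5, X6, X7, X8} — every element is covered.
Only S1 contains X4, so S1 is forced; the remaining 5 elements need at least 2 more sets (each remaining set adds at most 3) — so at least 3 sets are needed, and 3 is optimal.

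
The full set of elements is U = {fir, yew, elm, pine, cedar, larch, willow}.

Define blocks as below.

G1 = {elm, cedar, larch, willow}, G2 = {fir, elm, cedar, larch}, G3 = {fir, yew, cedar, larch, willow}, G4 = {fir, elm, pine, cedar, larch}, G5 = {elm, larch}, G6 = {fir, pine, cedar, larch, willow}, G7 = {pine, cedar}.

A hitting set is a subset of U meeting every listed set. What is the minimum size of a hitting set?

2

Take H = {cedar, larch}. Each listed block contains at least one of these, so H is a hitting set of size 2.
The blocks G5, G7 are pairwise disjoint, so any hitting set needs a separate element for each — at least 2. Hence 2 is optimal.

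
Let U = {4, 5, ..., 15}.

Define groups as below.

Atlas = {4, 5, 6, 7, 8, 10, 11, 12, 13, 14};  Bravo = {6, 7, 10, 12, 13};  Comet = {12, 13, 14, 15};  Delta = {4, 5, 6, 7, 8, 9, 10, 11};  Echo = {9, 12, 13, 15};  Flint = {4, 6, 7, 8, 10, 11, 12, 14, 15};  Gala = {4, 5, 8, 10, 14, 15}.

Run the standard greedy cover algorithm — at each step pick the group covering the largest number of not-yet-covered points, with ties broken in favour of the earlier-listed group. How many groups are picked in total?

Greedy: pick Atlas (covers 10 new) → pick Echo (covers 2 new). Total picks: 2.

2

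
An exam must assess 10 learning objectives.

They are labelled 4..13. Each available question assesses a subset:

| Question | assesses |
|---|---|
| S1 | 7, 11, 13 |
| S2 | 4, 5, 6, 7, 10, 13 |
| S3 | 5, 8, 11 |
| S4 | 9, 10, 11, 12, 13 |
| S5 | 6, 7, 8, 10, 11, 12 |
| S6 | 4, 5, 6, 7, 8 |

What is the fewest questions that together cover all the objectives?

Take {S4, S6}. Their union is {4, 5, 6, 7, 8, 9, 10, 11, 12, 13}, which is all 10 objectives.
No single question has all 10 objectives (the largest, S2, has 6), so 2 is optimal.

2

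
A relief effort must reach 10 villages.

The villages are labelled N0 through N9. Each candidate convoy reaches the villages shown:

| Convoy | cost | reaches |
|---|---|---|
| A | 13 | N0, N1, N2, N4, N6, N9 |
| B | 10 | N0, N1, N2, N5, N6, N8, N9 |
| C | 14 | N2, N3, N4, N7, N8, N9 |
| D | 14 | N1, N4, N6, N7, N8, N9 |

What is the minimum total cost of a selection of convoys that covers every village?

B, C together cover every village (B ∪ C = {N0, N1, N2, N3, N4, N5, N6, N7, N8, N9}); total cost 10 + 14 = 24.
No covering selection has total cost below 24.

24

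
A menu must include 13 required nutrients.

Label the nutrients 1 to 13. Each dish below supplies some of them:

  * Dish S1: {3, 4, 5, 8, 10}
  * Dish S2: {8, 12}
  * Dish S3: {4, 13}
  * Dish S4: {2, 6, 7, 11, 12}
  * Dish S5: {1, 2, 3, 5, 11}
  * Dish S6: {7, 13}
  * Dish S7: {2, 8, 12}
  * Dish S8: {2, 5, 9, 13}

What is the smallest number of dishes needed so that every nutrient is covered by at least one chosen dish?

Take {S1, S4, S5, S8}. Their union is {1, 2, 3, 4, 5, 6, 7, 8, 9, 10, 11, 12, 13}, which is all 13 nutrients.
Only S5 contains 1, so S5 is forced; the remaining 8 nutrients need at least 3 more dishes (each remaining dish adds at most 3) — so at least 4 dishes are needed, and 4 is optimal.

4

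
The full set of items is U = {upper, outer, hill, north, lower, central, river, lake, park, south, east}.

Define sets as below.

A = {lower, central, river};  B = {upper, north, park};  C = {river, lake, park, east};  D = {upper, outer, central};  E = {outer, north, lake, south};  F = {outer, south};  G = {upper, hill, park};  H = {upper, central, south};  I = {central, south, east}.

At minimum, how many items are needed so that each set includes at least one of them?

3

Take T = {outer, central, park}. Each listed set contains at least one of these, so T is a hitting set of size 3.
The sets A, F, G are pairwise disjoint, so any hitting set needs a separate item for each — at least 3. Hence 3 is optimal.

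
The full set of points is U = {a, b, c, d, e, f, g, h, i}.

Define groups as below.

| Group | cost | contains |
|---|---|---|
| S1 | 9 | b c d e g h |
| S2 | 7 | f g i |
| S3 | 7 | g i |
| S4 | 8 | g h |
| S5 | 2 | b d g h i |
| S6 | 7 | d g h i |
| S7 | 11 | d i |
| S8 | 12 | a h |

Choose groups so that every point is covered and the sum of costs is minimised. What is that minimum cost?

28

S1, S2, S8 together cover every point (S1 ∪ S2 ∪ S8 = {a, b, c, d, e, f, g, h, i}); total cost 9 + 7 + 12 = 28.
The greedy pick S5, S1, S2, S8 costs 30; no covering selection beats 28.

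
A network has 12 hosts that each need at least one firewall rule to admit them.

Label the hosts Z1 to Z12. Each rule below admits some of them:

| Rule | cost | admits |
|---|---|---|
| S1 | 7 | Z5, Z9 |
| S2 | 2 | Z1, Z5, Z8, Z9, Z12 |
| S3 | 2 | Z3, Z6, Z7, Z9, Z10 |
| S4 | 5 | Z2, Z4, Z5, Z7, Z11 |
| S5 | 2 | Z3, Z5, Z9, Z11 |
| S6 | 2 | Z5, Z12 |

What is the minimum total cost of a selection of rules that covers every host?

S2, S3, S4 together cover every host (S2 ∪ S3 ∪ S4 = {Z1, Z2, Z3, Z4, Z5, Z6, Z7, Z8, Z9, Z10, Z11, Z12}); total cost 2 + 2 + 5 = 9.
No covering selection has total cost below 9.

9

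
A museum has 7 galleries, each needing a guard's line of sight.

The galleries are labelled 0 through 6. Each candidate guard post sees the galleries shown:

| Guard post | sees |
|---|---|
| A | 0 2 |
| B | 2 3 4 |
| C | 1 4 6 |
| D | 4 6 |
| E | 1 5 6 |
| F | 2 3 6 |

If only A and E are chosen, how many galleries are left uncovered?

2

Union of A, E = {0, 1, 2, 5, 6}.
Not covered: 3, 4 — 2 galleries.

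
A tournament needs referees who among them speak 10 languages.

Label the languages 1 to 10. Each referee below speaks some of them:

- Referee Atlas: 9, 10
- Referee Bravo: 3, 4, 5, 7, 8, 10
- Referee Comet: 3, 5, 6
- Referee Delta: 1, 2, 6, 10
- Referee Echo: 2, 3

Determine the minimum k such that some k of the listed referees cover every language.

3

Atlas and Bravo and Delta together: Atlas ∪ Bravo ∪ Delta = {1, 2, 3, 4, 5, 6, 7, 8, 9, 10} — every language is covered.
Only Delta contains 1, so Delta is forced; the remaining 6 languages need at least 2 more referees (each remaining referee adds at most 5) — so at least 3 referees are needed, and 3 is optimal.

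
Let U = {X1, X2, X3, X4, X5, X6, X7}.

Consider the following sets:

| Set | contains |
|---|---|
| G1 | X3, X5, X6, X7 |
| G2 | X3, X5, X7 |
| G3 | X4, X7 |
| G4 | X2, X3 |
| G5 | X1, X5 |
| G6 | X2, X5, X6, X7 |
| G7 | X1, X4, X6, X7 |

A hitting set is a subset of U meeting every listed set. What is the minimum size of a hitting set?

Take H = {X1, X3, X7}. Each listed set contains at least one of these, so H is a hitting set of size 3.
The sets G3, G4, G5 are pairwise disjoint, so any hitting set needs a separate element for each — at least 3. Hence 3 is optimal.

3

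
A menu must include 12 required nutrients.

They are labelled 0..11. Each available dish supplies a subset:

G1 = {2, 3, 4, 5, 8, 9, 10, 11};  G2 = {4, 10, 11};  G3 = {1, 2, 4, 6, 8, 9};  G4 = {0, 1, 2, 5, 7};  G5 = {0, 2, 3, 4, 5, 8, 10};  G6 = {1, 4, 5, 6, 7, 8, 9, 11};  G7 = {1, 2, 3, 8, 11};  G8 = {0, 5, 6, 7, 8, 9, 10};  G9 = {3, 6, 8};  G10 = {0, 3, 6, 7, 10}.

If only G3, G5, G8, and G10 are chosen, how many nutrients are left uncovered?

Union of G3, G5, G8, G10 = {0, 1, 2, 3, 4, 5, 6, 7, 8, 9, 10}.
Not covered: 11 — 1 nutrient.

1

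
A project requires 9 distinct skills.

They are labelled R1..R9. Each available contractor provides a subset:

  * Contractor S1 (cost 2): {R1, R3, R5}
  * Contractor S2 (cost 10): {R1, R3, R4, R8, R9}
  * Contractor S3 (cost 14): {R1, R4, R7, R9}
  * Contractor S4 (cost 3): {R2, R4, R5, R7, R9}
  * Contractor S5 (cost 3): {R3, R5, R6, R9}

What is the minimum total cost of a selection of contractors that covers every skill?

S2, S4, S5 together cover every skill (S2 ∪ S4 ∪ S5 = {R1, R2, R3, R4, R5, R6, R7, R8, R9}); total cost 10 + 3 + 3 = 16.
The greedy pick S4, S1, S5, S2 costs 18; no covering selection beats 16.

16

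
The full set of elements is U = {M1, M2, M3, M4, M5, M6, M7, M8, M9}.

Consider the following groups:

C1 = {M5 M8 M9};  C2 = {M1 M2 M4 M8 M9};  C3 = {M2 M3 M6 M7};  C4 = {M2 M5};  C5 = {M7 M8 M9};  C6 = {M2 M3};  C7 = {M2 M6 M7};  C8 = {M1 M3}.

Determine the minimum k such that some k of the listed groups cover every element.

3

C1 and C2 and C3 together: C1 ∪ C2 ∪ C3 = {M1, M2, M3, M4, M5, M6, M7, M8, M9} — every element is covered.
Only C2 contains M4, so C2 is forced; the remaining 4 elements need at least 2 more groups (each remaining group adds at most 3) — so at least 3 groups are needed, and 3 is optimal.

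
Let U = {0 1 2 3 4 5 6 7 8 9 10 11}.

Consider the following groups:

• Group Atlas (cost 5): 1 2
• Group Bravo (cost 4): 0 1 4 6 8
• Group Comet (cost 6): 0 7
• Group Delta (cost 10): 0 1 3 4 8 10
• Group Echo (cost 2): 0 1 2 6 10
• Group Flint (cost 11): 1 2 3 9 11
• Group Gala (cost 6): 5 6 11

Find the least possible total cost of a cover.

Bravo, Comet, Echo, Flint, Gala together cover every point (Bravo ∪ Comet ∪ Echo ∪ Flint ∪ Gala = {0, 1, 2, 3, 4, 5, 6, 7, 8, 9, 10, 11}); total cost 4 + 6 + 2 + 11 + 6 = 29.
No covering selection has total cost below 29.

29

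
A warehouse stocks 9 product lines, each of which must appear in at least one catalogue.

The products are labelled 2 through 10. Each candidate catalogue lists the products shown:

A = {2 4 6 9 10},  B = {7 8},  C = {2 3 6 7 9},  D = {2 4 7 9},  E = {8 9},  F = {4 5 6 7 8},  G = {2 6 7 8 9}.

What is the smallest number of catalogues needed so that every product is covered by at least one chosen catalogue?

3

A and C and F together: A ∪ C ∪ F = {2, 3, 4, 5, 6, 7, 8, 9, 10} — every product is covered.
Only C contains 3, so C is forced; the remaining 4 products need at least 2 more catalogues (each remaining catalogue adds at most 3) — so at least 3 catalogues are needed, and 3 is optimal.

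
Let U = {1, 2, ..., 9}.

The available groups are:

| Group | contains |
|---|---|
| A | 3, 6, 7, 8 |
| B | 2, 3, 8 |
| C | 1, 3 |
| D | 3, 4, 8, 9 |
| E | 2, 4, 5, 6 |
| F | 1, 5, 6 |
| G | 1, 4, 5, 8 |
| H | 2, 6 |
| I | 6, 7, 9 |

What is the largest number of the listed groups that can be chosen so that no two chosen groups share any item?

B, I are pairwise disjoint (B={2,3,8}; I={6,7,9}).
Every remaining group overlaps one of these, and no 3 of the listed groups are pairwise disjoint, so 2 is the maximum.

2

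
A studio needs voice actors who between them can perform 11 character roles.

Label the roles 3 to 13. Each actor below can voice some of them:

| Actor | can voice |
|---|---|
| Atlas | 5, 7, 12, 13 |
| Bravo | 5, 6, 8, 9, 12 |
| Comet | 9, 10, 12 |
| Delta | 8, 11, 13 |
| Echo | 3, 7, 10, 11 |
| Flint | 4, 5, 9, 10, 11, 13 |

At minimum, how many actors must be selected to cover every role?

Take {Bravo, Echo, Flint}. Their union is {3, 4, 5, 6, 7, 8, 9, 10, 11, 12, 13}, which is all 11 roles.
Only Echo contains 3, so Echo is forced; the remaining 7 roles need at least 2 more actors (each remaining actor adds at most 5) — so at least 3 actors are needed, and 3 is optimal.

3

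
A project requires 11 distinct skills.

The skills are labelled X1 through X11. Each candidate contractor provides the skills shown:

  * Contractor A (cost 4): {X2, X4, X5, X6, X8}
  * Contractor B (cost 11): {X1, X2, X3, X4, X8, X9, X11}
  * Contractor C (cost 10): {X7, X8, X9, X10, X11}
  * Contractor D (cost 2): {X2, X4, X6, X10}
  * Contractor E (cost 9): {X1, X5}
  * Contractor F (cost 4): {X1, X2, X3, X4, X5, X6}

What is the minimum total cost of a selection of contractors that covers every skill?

14

C, F together cover every skill (C ∪ F = {X1, X2, X3, X4, X5, X6, X7, X8, X9, X10, X11}); total cost 10 + 4 = 14.
The greedy pick D, F, C costs 16; no covering selection beats 14.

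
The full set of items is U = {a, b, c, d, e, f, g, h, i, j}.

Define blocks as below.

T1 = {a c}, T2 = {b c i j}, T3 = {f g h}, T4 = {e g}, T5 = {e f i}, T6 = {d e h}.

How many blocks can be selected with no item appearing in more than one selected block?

2

T2, T6 are pairwise disjoint (T2={b,c,i,j}; T6={d,e,h}).
Every remaining block overlaps one of these, and no 3 of the listed blocks are pairwise disjoint, so 2 is the maximum.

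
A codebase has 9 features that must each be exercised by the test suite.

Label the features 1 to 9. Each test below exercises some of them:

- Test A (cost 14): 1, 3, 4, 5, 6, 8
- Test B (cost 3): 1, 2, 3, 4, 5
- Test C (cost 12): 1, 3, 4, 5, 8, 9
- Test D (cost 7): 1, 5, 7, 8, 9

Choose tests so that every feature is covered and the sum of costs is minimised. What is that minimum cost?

A, B, D together cover every feature (A ∪ B ∪ D = {1, 2, 3, 4, 5, 6, 7, 8, 9}); total cost 14 + 3 + 7 = 24.
No covering selection has total cost below 24.

24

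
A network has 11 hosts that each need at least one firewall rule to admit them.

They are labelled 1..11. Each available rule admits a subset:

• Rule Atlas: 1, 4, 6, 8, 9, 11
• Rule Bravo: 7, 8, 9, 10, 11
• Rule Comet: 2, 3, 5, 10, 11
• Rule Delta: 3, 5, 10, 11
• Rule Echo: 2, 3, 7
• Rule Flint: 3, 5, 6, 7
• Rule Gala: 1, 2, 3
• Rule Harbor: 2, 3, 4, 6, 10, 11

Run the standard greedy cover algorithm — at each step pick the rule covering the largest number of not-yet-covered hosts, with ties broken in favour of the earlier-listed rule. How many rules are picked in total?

3

Greedy: pick Atlas (covers 6 new) → pick Comet (covers 4 new) → pick Bravo (covers 1 new). Total picks: 3.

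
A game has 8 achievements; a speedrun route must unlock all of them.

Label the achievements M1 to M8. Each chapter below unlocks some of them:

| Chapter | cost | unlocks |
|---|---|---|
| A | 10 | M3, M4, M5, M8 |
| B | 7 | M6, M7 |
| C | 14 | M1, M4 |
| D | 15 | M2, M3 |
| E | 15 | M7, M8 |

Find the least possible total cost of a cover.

46

A, B, C, D together cover every achievement (A ∪ B ∪ C ∪ D = {M1, M2, M3, M4, M5, M6, M7, M8}); total cost 10 + 7 + 14 + 15 = 46.
No covering selection has total cost below 46.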